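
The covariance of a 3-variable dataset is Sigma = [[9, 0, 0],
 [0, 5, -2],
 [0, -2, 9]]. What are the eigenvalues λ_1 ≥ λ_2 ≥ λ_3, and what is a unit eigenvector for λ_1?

Step 1 — characteristic polynomial p(λ) = det(λI - Sigma) = λ³ - tr·λ² + c_1·λ - det, where tr = trace, c_1 = sum of the principal 2×2 minors, det = det(Sigma):
  tr = 9 + 5 + 9 = 23,
  c_1 = (9·5 - (0)²) + (9·9 - (0)²) + (5·9 - (-2)²) = 45 + 81 + 41 = 167,
  det = 9·(5·9 - (-2)²) - (0)·((0)·9 - (-2)·(0)) + (0)·((0)·(-2) - 5·(0)) = 9·(41) - (0)·(0) + (0)·(0) = 369.
  So p(λ) = λ³ - 23λ² + 167λ - 369.
Step 2 — look for an integer root (rational root theorem: any rational root is an integer divisor of 369). Testing λ = 9:
  p(9) = 729 - 1863 + 1503 - 369 = 0  ✓
  Dividing out (λ - 9): p(λ) = (λ - 9)(λ² - 14λ + 41).
Step 3 — remaining eigenvalues from the quadratic λ² - 14λ + 41 = 0:
  Δ = 14² - 4·41 = 196 - 164 = 32,  λ = (14 ± √32)/2 = (14 ± 5.6569)/2 ≈ 9.8284 or 4.1716.
  Sorted: λ_1 = 9.8284,  λ_2 = 9,  λ_3 = 4.1716  (check: sum = 23 = tr ✓).

Step 4 — unit eigenvector for λ_1 ≈ 9.8284: v spans the null space of (Sigma - λ_1 I), whose rows are
  r_1 = (-0.8284, 0, 0),  r_2 = (0, -4.8284, -2),  r_3 = (0, -2, -0.8284).
  v is orthogonal to every row, so take v ∝ r_1 × r_2 = ((0)·(-2) - (0)·(-4.8284), (0)·(0) - (-0.8284)·(-2), (-0.8284)·(-4.8284) - (0)·(0)) ≈ (0, -1.6569, 4).
  Rescale (multiply by -1 so the first nonzero entry is positive): u = (0, 1.6569, -4).
  ||u|| = √((0)² + (1.6569)² + (-4)²) = √(18.7452) ≈ 4.3296,  v_1 = u/||u|| ≈ (0, 0.3827, -0.9239) (||v_1|| = 1).

λ_1 = 9.8284,  λ_2 = 9,  λ_3 = 4.1716;  v_1 ≈ (0, 0.3827, -0.9239)


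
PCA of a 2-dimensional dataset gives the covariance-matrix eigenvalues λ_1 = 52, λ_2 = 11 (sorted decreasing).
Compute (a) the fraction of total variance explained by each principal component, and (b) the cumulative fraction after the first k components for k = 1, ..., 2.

Step 1 — total variance = trace(Sigma) = Σ λ_i = 52 + 11 = 63.

Step 2 — fraction explained by component i = λ_i / Σ λ:
  PC1: 52/63 = 0.8254
  PC2: 11/63 = 0.1746

Step 3 — cumulative fraction after k components = (λ_1 + ... + λ_k) / Σ λ:
  k = 1: 52/63 = 0.8254
  k = 2: (52 + 11)/63 = 63/63 = 1

Summary (fraction, with percent):

explained: PC1 0.8254 (82.54%), PC2 0.1746 (17.46%);  cumulative: 0.8254, 1


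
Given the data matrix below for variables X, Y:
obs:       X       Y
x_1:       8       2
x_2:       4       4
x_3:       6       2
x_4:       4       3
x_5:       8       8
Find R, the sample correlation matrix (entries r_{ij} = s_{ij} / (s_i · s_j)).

Step 1 — column means:
  mean(X) = (8 + 4 + 6 + 4 + 8) / 5 = 30/5 = 6
  mean(Y) = (2 + 4 + 2 + 3 + 8) / 5 = 19/5 = 3.8

Step 2 — sample variances and covariances s[i,j] = (1/(n-1)) · Σ_k (x_{k,i} - mean_i) · (x_{k,j} - mean_j), with n-1 = 4:
  s[X,X] = ((2)·(2) + (-2)·(-2) + (0)·(0) + (-2)·(-2) + (2)·(2)) / 4 = 16/4 = 4
  s[X,Y] = ((2)·(-1.8) + (-2)·(0.2) + (0)·(-1.8) + (-2)·(-0.8) + (2)·(4.2)) / 4 = 6/4 = 1.5
  s[Y,Y] = ((-1.8)·(-1.8) + (0.2)·(0.2) + (-1.8)·(-1.8) + (-0.8)·(-0.8) + (4.2)·(4.2)) / 4 = 24.8/4 = 6.2
  Sample standard deviations s_i = √(s[i,i]):
  s(X) = √(4) = 2
  s(Y) = √(6.2) = 2.49

Step 3 — r_{ij} = s_{ij} / (s_i · s_j):
  r[X,X] = 1 (diagonal).
  r[X,Y] = 1.5 / (2 · 2.49) = 1.5 / 4.98 = 0.3012
  r[Y,Y] = 1 (diagonal).

R is symmetric with unit diagonal. Assembling:

R = [[1, 0.3012],
 [0.3012, 1]]


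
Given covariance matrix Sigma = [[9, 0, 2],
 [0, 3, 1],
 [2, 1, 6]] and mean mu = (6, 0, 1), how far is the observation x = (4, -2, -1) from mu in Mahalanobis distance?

Step 1 — centre the observation: (x - mu) = (-2, -2, -2).

Step 2 — invert Sigma (cofactor / det for 3×3, or solve directly):
  Sigma^{-1} = [[0.1206, 0.0142, -0.0426],
 [0.0142, 0.3546, -0.0638],
 [-0.0426, -0.0638, 0.1915]].

Step 3 — form the quadratic (x - mu)^T · Sigma^{-1} · (x - mu):
  Sigma^{-1} · (x - mu) = (-0.1844, -0.6099, -0.1702).
  (x - mu)^T · [Sigma^{-1} · (x - mu)] = (-2)·(-0.1844) + (-2)·(-0.6099) + (-2)·(-0.1702) = 1.9291.

Step 4 — take square root: d = √(1.9291) ≈ 1.3889.

d(x, mu) = √(1.9291) ≈ 1.3889


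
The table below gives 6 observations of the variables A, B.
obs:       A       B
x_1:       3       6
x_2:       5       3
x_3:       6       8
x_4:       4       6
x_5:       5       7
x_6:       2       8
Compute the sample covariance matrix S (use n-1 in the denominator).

Step 1 — column means:
  mean(A) = (3 + 5 + 6 + 4 + 5 + 2) / 6 = 25/6 = 4.1667
  mean(B) = (6 + 3 + 8 + 6 + 7 + 8) / 6 = 38/6 = 6.3333

Step 2 — sample covariance S[i,j] = (1/(n-1)) · Σ_k (x_{k,i} - mean_i) · (x_{k,j} - mean_j), with n-1 = 5.
  S[A,A] = ((-1.1667)·(-1.1667) + (0.8333)·(0.8333) + (1.8333)·(1.8333) + (-0.1667)·(-0.1667) + (0.8333)·(0.8333) + (-2.1667)·(-2.1667)) / 5 = 10.8333/5 = 2.1667
  S[A,B] = ((-1.1667)·(-0.3333) + (0.8333)·(-3.3333) + (1.8333)·(1.6667) + (-0.1667)·(-0.3333) + (0.8333)·(0.6667) + (-2.1667)·(1.6667)) / 5 = -2.3333/5 = -0.4667
  S[B,B] = ((-0.3333)·(-0.3333) + (-3.3333)·(-3.3333) + (1.6667)·(1.6667) + (-0.3333)·(-0.3333) + (0.6667)·(0.6667) + (1.6667)·(1.6667)) / 5 = 17.3333/5 = 3.4667

S is symmetric (S[j,i] = S[i,j]). Assembling:

S = [[2.1667, -0.4667],
 [-0.4667, 3.4667]]


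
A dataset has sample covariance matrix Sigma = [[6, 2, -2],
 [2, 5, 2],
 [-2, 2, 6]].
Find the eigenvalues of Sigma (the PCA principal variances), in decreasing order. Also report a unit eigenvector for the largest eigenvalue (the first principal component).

Step 1 — characteristic polynomial p(λ) = det(λI - Sigma) = λ³ - tr·λ² + c_1·λ - det, where tr = trace, c_1 = sum of the principal 2×2 minors, det = det(Sigma):
  tr = 6 + 5 + 6 = 17,
  c_1 = (6·5 - (2)²) + (6·6 - (-2)²) + (5·6 - (2)²) = 26 + 32 + 26 = 84,
  det = 6·(5·6 - (2)²) - (2)·((2)·6 - (2)·(-2)) + (-2)·((2)·(2) - 5·(-2)) = 6·(26) - (2)·(16) + (-2)·(14) = 96.
  So p(λ) = λ³ - 17λ² + 84λ - 96.
Step 2 — look for an integer root (rational root theorem: any rational root is an integer divisor of 96). Testing λ = 8:
  p(8) = 512 - 1088 + 672 - 96 = 0  ✓
  Dividing out (λ - 8): p(λ) = (λ - 8)(λ² - 9λ + 12).
Step 3 — remaining eigenvalues from the quadratic λ² - 9λ + 12 = 0:
  Δ = 9² - 4·12 = 81 - 48 = 33,  λ = (9 ± √33)/2 = (9 ± 5.7446)/2 ≈ 7.3723 or 1.6277.
  Sorted: λ_1 = 8,  λ_2 = 7.3723,  λ_3 = 1.6277  (check: sum = 17 = tr ✓).

Step 4 — unit eigenvector for λ_1 = 8: v spans the null space of (Sigma - λ_1 I), whose rows are
  r_1 = (-2, 2, -2),  r_2 = (2, -3, 2),  r_3 = (-2, 2, -2).
  v is orthogonal to every row, so take v ∝ r_1 × r_2 = ((2)·(2) - (-2)·(-3), (-2)·(2) - (-2)·(2), (-2)·(-3) - (2)·(2)) = (-2, 0, 2).
  Rescale (divide by 2; multiply by -1 so the first nonzero entry is positive): u = (1, 0, -1).
  ||u|| = √((1)² + (0)² + (-1)²) = √(2) ≈ 1.4142,  v_1 = u/||u|| ≈ (0.7071, 0, -0.7071) (||v_1|| = 1).

λ_1 = 8,  λ_2 = 7.3723,  λ_3 = 1.6277;  v_1 ≈ (0.7071, 0, -0.7071)


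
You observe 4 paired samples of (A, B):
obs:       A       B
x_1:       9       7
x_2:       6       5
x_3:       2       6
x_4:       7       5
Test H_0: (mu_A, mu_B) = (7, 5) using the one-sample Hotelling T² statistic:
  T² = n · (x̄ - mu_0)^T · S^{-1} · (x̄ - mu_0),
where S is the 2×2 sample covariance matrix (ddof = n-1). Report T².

Step 1 — sample mean vector:
  mean(A) = (9 + 6 + 2 + 7) / 4 = 24/4 = 6
  mean(B) = (7 + 5 + 6 + 5) / 4 = 23/4 = 5.75
  x̄ = (6, 5.75),  deviation x̄ - mu_0 = (6, 5.75) - (7, 5) = (-1, 0.75).

Step 2 — sample covariance matrix, S[i,j] = (1/(n-1)) · Σ_k (x_{k,i} - mean_i) · (x_{k,j} - mean_j), divisor n-1 = 3:
  S[A,A] = ((3)·(3) + (0)·(0) + (-4)·(-4) + (1)·(1)) / 3 = 26/3 = 8.6667
  S[A,B] = ((3)·(1.25) + (0)·(-0.75) + (-4)·(0.25) + (1)·(-0.75)) / 3 = 2/3 = 0.6667
  S[B,B] = ((1.25)·(1.25) + (-0.75)·(-0.75) + (0.25)·(0.25) + (-0.75)·(-0.75)) / 3 = 2.75/3 = 0.9167
  S = [[8.6667, 0.6667],
 [0.6667, 0.9167]].

Step 3 — invert S. det(S) = 8.6667·0.9167 - (0.6667)² = 7.5.
  S^{-1} = (1/det) · [[d, -b], [-b, a]] = [[0.1222, -0.0889],
 [-0.0889, 1.1556]].

Step 4 — quadratic form (x̄ - mu_0)^T · S^{-1} · (x̄ - mu_0):
  S^{-1} · (x̄ - mu_0) = (-0.1889, 0.9556),
  (x̄ - mu_0)^T · [...] = (-1)·(-0.1889) + (0.75)·(0.9556) = 0.9056.

Step 5 — scale by n: T² = 4 · 0.9056 = 3.6222.

T² ≈ 3.6222


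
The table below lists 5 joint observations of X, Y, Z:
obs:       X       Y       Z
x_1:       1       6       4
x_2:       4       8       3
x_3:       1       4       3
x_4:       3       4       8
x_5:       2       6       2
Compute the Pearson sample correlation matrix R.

Step 1 — column means:
  mean(X) = (1 + 4 + 1 + 3 + 2) / 5 = 11/5 = 2.2
  mean(Y) = (6 + 8 + 4 + 4 + 6) / 5 = 28/5 = 5.6
  mean(Z) = (4 + 3 + 3 + 8 + 2) / 5 = 20/5 = 4

Step 2 — sample variances and covariances s[i,j] = (1/(n-1)) · Σ_k (x_{k,i} - mean_i) · (x_{k,j} - mean_j), with n-1 = 4:
  s[X,X] = ((-1.2)·(-1.2) + (1.8)·(1.8) + (-1.2)·(-1.2) + (0.8)·(0.8) + (-0.2)·(-0.2)) / 4 = 6.8/4 = 1.7
  s[X,Y] = ((-1.2)·(0.4) + (1.8)·(2.4) + (-1.2)·(-1.6) + (0.8)·(-1.6) + (-0.2)·(0.4)) / 4 = 4.4/4 = 1.1
  s[X,Z] = ((-1.2)·(0) + (1.8)·(-1) + (-1.2)·(-1) + (0.8)·(4) + (-0.2)·(-2)) / 4 = 3/4 = 0.75
  s[Y,Y] = ((0.4)·(0.4) + (2.4)·(2.4) + (-1.6)·(-1.6) + (-1.6)·(-1.6) + (0.4)·(0.4)) / 4 = 11.2/4 = 2.8
  s[Y,Z] = ((0.4)·(0) + (2.4)·(-1) + (-1.6)·(-1) + (-1.6)·(4) + (0.4)·(-2)) / 4 = -8/4 = -2
  s[Z,Z] = ((0)·(0) + (-1)·(-1) + (-1)·(-1) + (4)·(4) + (-2)·(-2)) / 4 = 22/4 = 5.5
  Sample standard deviations s_i = √(s[i,i]):
  s(X) = √(1.7) = 1.3038
  s(Y) = √(2.8) = 1.6733
  s(Z) = √(5.5) = 2.3452

Step 3 — r_{ij} = s_{ij} / (s_i · s_j):
  r[X,X] = 1 (diagonal).
  r[X,Y] = 1.1 / (1.3038 · 1.6733) = 1.1 / 2.1817 = 0.5042
  r[X,Z] = 0.75 / (1.3038 · 2.3452) = 0.75 / 3.0578 = 0.2453
  r[Y,Y] = 1 (diagonal).
  r[Y,Z] = -2 / (1.6733 · 2.3452) = -2 / 3.9243 = -0.5096
  r[Z,Z] = 1 (diagonal).

R is symmetric with unit diagonal. Assembling:

R = [[1, 0.5042, 0.2453],
 [0.5042, 1, -0.5096],
 [0.2453, -0.5096, 1]]


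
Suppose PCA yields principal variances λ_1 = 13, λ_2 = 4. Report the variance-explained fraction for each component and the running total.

Step 1 — total variance = trace(Sigma) = Σ λ_i = 13 + 4 = 17.

Step 2 — fraction explained by component i = λ_i / Σ λ:
  PC1: 13/17 = 0.7647
  PC2: 4/17 = 0.2353

Step 3 — cumulative fraction after k components = (λ_1 + ... + λ_k) / Σ λ:
  k = 1: 13/17 = 0.7647
  k = 2: (13 + 4)/17 = 17/17 = 1

Summary (fraction, with percent):

explained: PC1 0.7647 (76.47%), PC2 0.2353 (23.53%);  cumulative: 0.7647, 1


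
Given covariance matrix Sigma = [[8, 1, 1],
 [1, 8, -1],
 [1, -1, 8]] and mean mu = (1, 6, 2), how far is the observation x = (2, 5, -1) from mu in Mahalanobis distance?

Step 1 — centre the observation: (x - mu) = (1, -1, -3).

Step 2 — invert Sigma (cofactor / det for 3×3, or solve directly):
  Sigma^{-1} = [[0.1296, -0.0185, -0.0185],
 [-0.0185, 0.1296, 0.0185],
 [-0.0185, 0.0185, 0.1296]].

Step 3 — form the quadratic (x - mu)^T · Sigma^{-1} · (x - mu):
  Sigma^{-1} · (x - mu) = (0.2037, -0.2037, -0.4259).
  (x - mu)^T · [Sigma^{-1} · (x - mu)] = (1)·(0.2037) + (-1)·(-0.2037) + (-3)·(-0.4259) = 1.6852.

Step 4 — take square root: d = √(1.6852) ≈ 1.2981.

d(x, mu) = √(1.6852) ≈ 1.2981


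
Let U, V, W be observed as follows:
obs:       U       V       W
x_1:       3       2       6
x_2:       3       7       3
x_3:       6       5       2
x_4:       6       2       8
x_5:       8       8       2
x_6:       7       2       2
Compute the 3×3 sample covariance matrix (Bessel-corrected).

Step 1 — column means:
  mean(U) = (3 + 3 + 6 + 6 + 8 + 7) / 6 = 33/6 = 5.5
  mean(V) = (2 + 7 + 5 + 2 + 8 + 2) / 6 = 26/6 = 4.3333
  mean(W) = (6 + 3 + 2 + 8 + 2 + 2) / 6 = 23/6 = 3.8333

Step 2 — sample covariance S[i,j] = (1/(n-1)) · Σ_k (x_{k,i} - mean_i) · (x_{k,j} - mean_j), with n-1 = 5.
  S[U,U] = ((-2.5)·(-2.5) + (-2.5)·(-2.5) + (0.5)·(0.5) + (0.5)·(0.5) + (2.5)·(2.5) + (1.5)·(1.5)) / 5 = 21.5/5 = 4.3
  S[U,V] = ((-2.5)·(-2.3333) + (-2.5)·(2.6667) + (0.5)·(0.6667) + (0.5)·(-2.3333) + (2.5)·(3.6667) + (1.5)·(-2.3333)) / 5 = 4/5 = 0.8
  S[U,W] = ((-2.5)·(2.1667) + (-2.5)·(-0.8333) + (0.5)·(-1.8333) + (0.5)·(4.1667) + (2.5)·(-1.8333) + (1.5)·(-1.8333)) / 5 = -9.5/5 = -1.9
  S[V,V] = ((-2.3333)·(-2.3333) + (2.6667)·(2.6667) + (0.6667)·(0.6667) + (-2.3333)·(-2.3333) + (3.6667)·(3.6667) + (-2.3333)·(-2.3333)) / 5 = 37.3333/5 = 7.4667
  S[V,W] = ((-2.3333)·(2.1667) + (2.6667)·(-0.8333) + (0.6667)·(-1.8333) + (-2.3333)·(4.1667) + (3.6667)·(-1.8333) + (-2.3333)·(-1.8333)) / 5 = -20.6667/5 = -4.1333
  S[W,W] = ((2.1667)·(2.1667) + (-0.8333)·(-0.8333) + (-1.8333)·(-1.8333) + (4.1667)·(4.1667) + (-1.8333)·(-1.8333) + (-1.8333)·(-1.8333)) / 5 = 32.8333/5 = 6.5667

S is symmetric (S[j,i] = S[i,j]). Assembling:

S = [[4.3, 0.8, -1.9],
 [0.8, 7.4667, -4.1333],
 [-1.9, -4.1333, 6.5667]]


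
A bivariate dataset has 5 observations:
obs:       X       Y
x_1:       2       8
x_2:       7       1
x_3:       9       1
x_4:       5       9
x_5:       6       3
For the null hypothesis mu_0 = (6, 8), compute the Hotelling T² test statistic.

Step 1 — sample mean vector:
  mean(X) = (2 + 7 + 9 + 5 + 6) / 5 = 29/5 = 5.8
  mean(Y) = (8 + 1 + 1 + 9 + 3) / 5 = 22/5 = 4.4
  x̄ = (5.8, 4.4),  deviation x̄ - mu_0 = (5.8, 4.4) - (6, 8) = (-0.2, -3.6).

Step 2 — sample covariance matrix, S[i,j] = (1/(n-1)) · Σ_k (x_{k,i} - mean_i) · (x_{k,j} - mean_j), divisor n-1 = 4:
  S[X,X] = ((-3.8)·(-3.8) + (1.2)·(1.2) + (3.2)·(3.2) + (-0.8)·(-0.8) + (0.2)·(0.2)) / 4 = 26.8/4 = 6.7
  S[X,Y] = ((-3.8)·(3.6) + (1.2)·(-3.4) + (3.2)·(-3.4) + (-0.8)·(4.6) + (0.2)·(-1.4)) / 4 = -32.6/4 = -8.15
  S[Y,Y] = ((3.6)·(3.6) + (-3.4)·(-3.4) + (-3.4)·(-3.4) + (4.6)·(4.6) + (-1.4)·(-1.4)) / 4 = 59.2/4 = 14.8
  S = [[6.7, -8.15],
 [-8.15, 14.8]].

Step 3 — invert S. det(S) = 6.7·14.8 - (-8.15)² = 32.7375.
  S^{-1} = (1/det) · [[d, -b], [-b, a]] = [[0.4521, 0.2489],
 [0.2489, 0.2047]].

Step 4 — quadratic form (x̄ - mu_0)^T · S^{-1} · (x̄ - mu_0):
  S^{-1} · (x̄ - mu_0) = (-0.9866, -0.7866),
  (x̄ - mu_0)^T · [...] = (-0.2)·(-0.9866) + (-3.6)·(-0.7866) = 3.0289.

Step 5 — scale by n: T² = 5 · 3.0289 = 15.1447.

T² ≈ 15.1447


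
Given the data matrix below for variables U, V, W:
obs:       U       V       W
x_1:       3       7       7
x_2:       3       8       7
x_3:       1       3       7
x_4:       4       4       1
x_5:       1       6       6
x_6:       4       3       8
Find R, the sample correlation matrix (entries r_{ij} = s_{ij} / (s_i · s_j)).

Step 1 — column means:
  mean(U) = (3 + 3 + 1 + 4 + 1 + 4) / 6 = 16/6 = 2.6667
  mean(V) = (7 + 8 + 3 + 4 + 6 + 3) / 6 = 31/6 = 5.1667
  mean(W) = (7 + 7 + 7 + 1 + 6 + 8) / 6 = 36/6 = 6

Step 2 — sample variances and covariances s[i,j] = (1/(n-1)) · Σ_k (x_{k,i} - mean_i) · (x_{k,j} - mean_j), with n-1 = 5:
  s[U,U] = ((0.3333)·(0.3333) + (0.3333)·(0.3333) + (-1.6667)·(-1.6667) + (1.3333)·(1.3333) + (-1.6667)·(-1.6667) + (1.3333)·(1.3333)) / 5 = 9.3333/5 = 1.8667
  s[U,V] = ((0.3333)·(1.8333) + (0.3333)·(2.8333) + (-1.6667)·(-2.1667) + (1.3333)·(-1.1667) + (-1.6667)·(0.8333) + (1.3333)·(-2.1667)) / 5 = -0.6667/5 = -0.1333
  s[U,W] = ((0.3333)·(1) + (0.3333)·(1) + (-1.6667)·(1) + (1.3333)·(-5) + (-1.6667)·(0) + (1.3333)·(2)) / 5 = -5/5 = -1
  s[V,V] = ((1.8333)·(1.8333) + (2.8333)·(2.8333) + (-2.1667)·(-2.1667) + (-1.1667)·(-1.1667) + (0.8333)·(0.8333) + (-2.1667)·(-2.1667)) / 5 = 22.8333/5 = 4.5667
  s[V,W] = ((1.8333)·(1) + (2.8333)·(1) + (-2.1667)·(1) + (-1.1667)·(-5) + (0.8333)·(0) + (-2.1667)·(2)) / 5 = 4/5 = 0.8
  s[W,W] = ((1)·(1) + (1)·(1) + (1)·(1) + (-5)·(-5) + (0)·(0) + (2)·(2)) / 5 = 32/5 = 6.4
  Sample standard deviations s_i = √(s[i,i]):
  s(U) = √(1.8667) = 1.3663
  s(V) = √(4.5667) = 2.137
  s(W) = √(6.4) = 2.5298

Step 3 — r_{ij} = s_{ij} / (s_i · s_j):
  r[U,U] = 1 (diagonal).
  r[U,V] = -0.1333 / (1.3663 · 2.137) = -0.1333 / 2.9197 = -0.0457
  r[U,W] = -1 / (1.3663 · 2.5298) = -1 / 3.4564 = -0.2893
  r[V,V] = 1 (diagonal).
  r[V,W] = 0.8 / (2.137 · 2.5298) = 0.8 / 5.4062 = 0.148
  r[W,W] = 1 (diagonal).

R is symmetric with unit diagonal. Assembling:

R = [[1, -0.0457, -0.2893],
 [-0.0457, 1, 0.148],
 [-0.2893, 0.148, 1]]


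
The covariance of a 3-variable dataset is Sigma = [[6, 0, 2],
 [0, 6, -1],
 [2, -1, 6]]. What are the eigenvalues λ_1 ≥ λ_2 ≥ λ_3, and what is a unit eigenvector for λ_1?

Step 1 — characteristic polynomial p(λ) = det(λI - Sigma) = λ³ - tr·λ² + c_1·λ - det, where tr = trace, c_1 = sum of the principal 2×2 minors, det = det(Sigma):
  tr = 6 + 6 + 6 = 18,
  c_1 = (6·6 - (0)²) + (6·6 - (2)²) + (6·6 - (-1)²) = 36 + 32 + 35 = 103,
  det = 6·(6·6 - (-1)²) - (0)·((0)·6 - (-1)·(2)) + (2)·((0)·(-1) - 6·(2)) = 6·(35) - (0)·(2) + (2)·(-12) = 186.
  So p(λ) = λ³ - 18λ² + 103λ - 186.
Step 2 — look for an integer root (rational root theorem: any rational root is an integer divisor of 186). Testing λ = 6:
  p(6) = 216 - 648 + 618 - 186 = 0  ✓
  Dividing out (λ - 6): p(λ) = (λ - 6)(λ² - 12λ + 31).
Step 3 — remaining eigenvalues from the quadratic λ² - 12λ + 31 = 0:
  Δ = 12² - 4·31 = 144 - 124 = 20,  λ = (12 ± √20)/2 = (12 ± 4.4721)/2 ≈ 8.2361 or 3.7639.
  Sorted: λ_1 = 8.2361,  λ_2 = 6,  λ_3 = 3.7639  (check: sum = 18 = tr ✓).

Step 4 — unit eigenvector for λ_1 ≈ 8.2361: v spans the null space of (Sigma - λ_1 I), whose rows are
  r_1 = (-2.2361, 0, 2),  r_2 = (0, -2.2361, -1),  r_3 = (2, -1, -2.2361).
  v is orthogonal to every row, so take v ∝ r_1 × r_2 = ((0)·(-1) - (2)·(-2.2361), (2)·(0) - (-2.2361)·(-1), (-2.2361)·(-2.2361) - (0)·(0)) ≈ (4.4721, -2.2361, 5).
  Let u = (4.4721, -2.2361, 5).
  ||u|| = √((4.4721)² + (-2.2361)² + (5)²) = √(50) ≈ 7.0711,  v_1 = u/||u|| ≈ (0.6325, -0.3162, 0.7071) (||v_1|| = 1).

λ_1 = 8.2361,  λ_2 = 6,  λ_3 = 3.7639;  v_1 ≈ (0.6325, -0.3162, 0.7071)


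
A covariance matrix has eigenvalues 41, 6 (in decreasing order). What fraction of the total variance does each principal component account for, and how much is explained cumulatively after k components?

Step 1 — total variance = trace(Sigma) = Σ λ_i = 41 + 6 = 47.

Step 2 — fraction explained by component i = λ_i / Σ λ:
  PC1: 41/47 = 0.8723
  PC2: 6/47 = 0.1277

Step 3 — cumulative fraction after k components = (λ_1 + ... + λ_k) / Σ λ:
  k = 1: 41/47 = 0.8723
  k = 2: (41 + 6)/47 = 47/47 = 1

Summary (fraction, with percent):

explained: PC1 0.8723 (87.23%), PC2 0.1277 (12.77%);  cumulative: 0.8723, 1


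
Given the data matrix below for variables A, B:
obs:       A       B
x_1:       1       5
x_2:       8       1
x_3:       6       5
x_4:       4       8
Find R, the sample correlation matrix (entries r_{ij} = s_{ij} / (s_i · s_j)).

Step 1 — column means:
  mean(A) = (1 + 8 + 6 + 4) / 4 = 19/4 = 4.75
  mean(B) = (5 + 1 + 5 + 8) / 4 = 19/4 = 4.75

Step 2 — sample variances and covariances s[i,j] = (1/(n-1)) · Σ_k (x_{k,i} - mean_i) · (x_{k,j} - mean_j), with n-1 = 3:
  s[A,A] = ((-3.75)·(-3.75) + (3.25)·(3.25) + (1.25)·(1.25) + (-0.75)·(-0.75)) / 3 = 26.75/3 = 8.9167
  s[A,B] = ((-3.75)·(0.25) + (3.25)·(-3.75) + (1.25)·(0.25) + (-0.75)·(3.25)) / 3 = -15.25/3 = -5.0833
  s[B,B] = ((0.25)·(0.25) + (-3.75)·(-3.75) + (0.25)·(0.25) + (3.25)·(3.25)) / 3 = 24.75/3 = 8.25
  Sample standard deviations s_i = √(s[i,i]):
  s(A) = √(8.9167) = 2.9861
  s(B) = √(8.25) = 2.8723

Step 3 — r_{ij} = s_{ij} / (s_i · s_j):
  r[A,A] = 1 (diagonal).
  r[A,B] = -5.0833 / (2.9861 · 2.8723) = -5.0833 / 8.5769 = -0.5927
  r[B,B] = 1 (diagonal).

R is symmetric with unit diagonal. Assembling:

R = [[1, -0.5927],
 [-0.5927, 1]]


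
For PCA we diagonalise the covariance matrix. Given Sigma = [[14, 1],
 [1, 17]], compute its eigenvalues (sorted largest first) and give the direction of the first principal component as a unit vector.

Step 1 — characteristic polynomial of 2×2 Sigma:
  det(Sigma - λI) = λ² - trace · λ + det = 0.
  trace = 14 + 17 = 31, det = 14·17 - (1)² = 237.
Step 2 — discriminant:
  Δ = trace² - 4·det = 961 - 948 = 13.
Step 3 — eigenvalues:
  λ = (trace ± √Δ)/2 = (31 ± 3.6056)/2,
  λ_1 = 17.3028,  λ_2 = 13.6972.

Step 4 — unit eigenvector for λ_1: solve (Sigma - λ_1 I)v = 0. First row:
  (14 - 17.3028)·v_x + (1)·v_y = 0, i.e. (-3.3028)·v_x + (1)·v_y = 0,
  so v ∝ (b, λ_1 - a) = (1, 3.3028) = u.
  ||u|| = √((1)² + (3.3028)²) = √(11.9083) ≈ 3.4508,
  v_1 = u/||u|| ≈ (0.2898, 0.9571) (||v_1|| = 1).

λ_1 = 17.3028,  λ_2 = 13.6972;  v_1 ≈ (0.2898, 0.9571)


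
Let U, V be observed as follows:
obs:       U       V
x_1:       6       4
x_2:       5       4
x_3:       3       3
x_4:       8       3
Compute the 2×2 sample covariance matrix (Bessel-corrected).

Step 1 — column means:
  mean(U) = (6 + 5 + 3 + 8) / 4 = 22/4 = 5.5
  mean(V) = (4 + 4 + 3 + 3) / 4 = 14/4 = 3.5

Step 2 — sample covariance S[i,j] = (1/(n-1)) · Σ_k (x_{k,i} - mean_i) · (x_{k,j} - mean_j), with n-1 = 3.
  S[U,U] = ((0.5)·(0.5) + (-0.5)·(-0.5) + (-2.5)·(-2.5) + (2.5)·(2.5)) / 3 = 13/3 = 4.3333
  S[U,V] = ((0.5)·(0.5) + (-0.5)·(0.5) + (-2.5)·(-0.5) + (2.5)·(-0.5)) / 3 = 0/3 = 0
  S[V,V] = ((0.5)·(0.5) + (0.5)·(0.5) + (-0.5)·(-0.5) + (-0.5)·(-0.5)) / 3 = 1/3 = 0.3333

S is symmetric (S[j,i] = S[i,j]). Assembling:

S = [[4.3333, 0],
 [0, 0.3333]]


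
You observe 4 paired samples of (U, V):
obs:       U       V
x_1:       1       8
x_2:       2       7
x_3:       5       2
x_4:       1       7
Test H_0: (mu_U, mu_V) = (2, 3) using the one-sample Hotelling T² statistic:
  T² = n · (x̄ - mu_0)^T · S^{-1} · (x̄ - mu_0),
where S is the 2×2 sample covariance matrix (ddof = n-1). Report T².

Step 1 — sample mean vector:
  mean(U) = (1 + 2 + 5 + 1) / 4 = 9/4 = 2.25
  mean(V) = (8 + 7 + 2 + 7) / 4 = 24/4 = 6
  x̄ = (2.25, 6),  deviation x̄ - mu_0 = (2.25, 6) - (2, 3) = (0.25, 3).

Step 2 — sample covariance matrix, S[i,j] = (1/(n-1)) · Σ_k (x_{k,i} - mean_i) · (x_{k,j} - mean_j), divisor n-1 = 3:
  S[U,U] = ((-1.25)·(-1.25) + (-0.25)·(-0.25) + (2.75)·(2.75) + (-1.25)·(-1.25)) / 3 = 10.75/3 = 3.5833
  S[U,V] = ((-1.25)·(2) + (-0.25)·(1) + (2.75)·(-4) + (-1.25)·(1)) / 3 = -15/3 = -5
  S[V,V] = ((2)·(2) + (1)·(1) + (-4)·(-4) + (1)·(1)) / 3 = 22/3 = 7.3333
  S = [[3.5833, -5],
 [-5, 7.3333]].

Step 3 — invert S. det(S) = 3.5833·7.3333 - (-5)² = 1.2778.
  S^{-1} = (1/det) · [[d, -b], [-b, a]] = [[5.7391, 3.913],
 [3.913, 2.8043]].

Step 4 — quadratic form (x̄ - mu_0)^T · S^{-1} · (x̄ - mu_0):
  S^{-1} · (x̄ - mu_0) = (13.1739, 9.3913),
  (x̄ - mu_0)^T · [...] = (0.25)·(13.1739) + (3)·(9.3913) = 31.4674.

Step 5 — scale by n: T² = 4 · 31.4674 = 125.8696.

T² ≈ 125.8696


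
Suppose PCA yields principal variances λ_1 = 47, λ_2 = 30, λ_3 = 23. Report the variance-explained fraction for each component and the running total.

Step 1 — total variance = trace(Sigma) = Σ λ_i = 47 + 30 + 23 = 100.

Step 2 — fraction explained by component i = λ_i / Σ λ:
  PC1: 47/100 = 0.47
  PC2: 30/100 = 0.3
  PC3: 23/100 = 0.23

Step 3 — cumulative fraction after k components = (λ_1 + ... + λ_k) / Σ λ:
  k = 1: 47/100 = 0.47
  k = 2: (47 + 30)/100 = 77/100 = 0.77
  k = 3: (47 + 30 + 23)/100 = 100/100 = 1

Summary (fraction, with percent):

explained: PC1 0.47 (47%), PC2 0.3 (30%), PC3 0.23 (23%);  cumulative: 0.47, 0.77, 1


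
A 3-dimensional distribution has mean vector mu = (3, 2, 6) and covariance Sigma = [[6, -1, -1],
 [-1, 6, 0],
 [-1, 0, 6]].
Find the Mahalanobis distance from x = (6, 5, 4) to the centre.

Step 1 — centre the observation: (x - mu) = (3, 3, -2).

Step 2 — invert Sigma (cofactor / det for 3×3, or solve directly):
  Sigma^{-1} = [[0.1765, 0.0294, 0.0294],
 [0.0294, 0.1716, 0.0049],
 [0.0294, 0.0049, 0.1716]].

Step 3 — form the quadratic (x - mu)^T · Sigma^{-1} · (x - mu):
  Sigma^{-1} · (x - mu) = (0.5588, 0.5931, -0.2402).
  (x - mu)^T · [Sigma^{-1} · (x - mu)] = (3)·(0.5588) + (3)·(0.5931) + (-2)·(-0.2402) = 3.9363.

Step 4 — take square root: d = √(3.9363) ≈ 1.984.

d(x, mu) = √(3.9363) ≈ 1.984


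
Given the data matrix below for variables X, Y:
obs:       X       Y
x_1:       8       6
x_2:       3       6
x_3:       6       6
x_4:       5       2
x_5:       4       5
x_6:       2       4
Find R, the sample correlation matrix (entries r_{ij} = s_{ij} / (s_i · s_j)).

Step 1 — column means:
  mean(X) = (8 + 3 + 6 + 5 + 4 + 2) / 6 = 28/6 = 4.6667
  mean(Y) = (6 + 6 + 6 + 2 + 5 + 4) / 6 = 29/6 = 4.8333

Step 2 — sample variances and covariances s[i,j] = (1/(n-1)) · Σ_k (x_{k,i} - mean_i) · (x_{k,j} - mean_j), with n-1 = 5:
  s[X,X] = ((3.3333)·(3.3333) + (-1.6667)·(-1.6667) + (1.3333)·(1.3333) + (0.3333)·(0.3333) + (-0.6667)·(-0.6667) + (-2.6667)·(-2.6667)) / 5 = 23.3333/5 = 4.6667
  s[X,Y] = ((3.3333)·(1.1667) + (-1.6667)·(1.1667) + (1.3333)·(1.1667) + (0.3333)·(-2.8333) + (-0.6667)·(0.1667) + (-2.6667)·(-0.8333)) / 5 = 4.6667/5 = 0.9333
  s[Y,Y] = ((1.1667)·(1.1667) + (1.1667)·(1.1667) + (1.1667)·(1.1667) + (-2.8333)·(-2.8333) + (0.1667)·(0.1667) + (-0.8333)·(-0.8333)) / 5 = 12.8333/5 = 2.5667
  Sample standard deviations s_i = √(s[i,i]):
  s(X) = √(4.6667) = 2.1602
  s(Y) = √(2.5667) = 1.6021

Step 3 — r_{ij} = s_{ij} / (s_i · s_j):
  r[X,X] = 1 (diagonal).
  r[X,Y] = 0.9333 / (2.1602 · 1.6021) = 0.9333 / 3.4609 = 0.2697
  r[Y,Y] = 1 (diagonal).

R is symmetric with unit diagonal. Assembling:

R = [[1, 0.2697],
 [0.2697, 1]]


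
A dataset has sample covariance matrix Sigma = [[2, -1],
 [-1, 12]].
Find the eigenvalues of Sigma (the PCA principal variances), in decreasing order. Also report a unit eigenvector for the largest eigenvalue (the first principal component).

Step 1 — characteristic polynomial of 2×2 Sigma:
  det(Sigma - λI) = λ² - trace · λ + det = 0.
  trace = 2 + 12 = 14, det = 2·12 - (-1)² = 23.
Step 2 — discriminant:
  Δ = trace² - 4·det = 196 - 92 = 104.
Step 3 — eigenvalues:
  λ = (trace ± √Δ)/2 = (14 ± 10.198)/2,
  λ_1 = 12.099,  λ_2 = 1.901.

Step 4 — unit eigenvector for λ_1: solve (Sigma - λ_1 I)v = 0. First row:
  (2 - 12.099)·v_x + (-1)·v_y = 0, i.e. (-10.099)·v_x + (-1)·v_y = 0,
  so v ∝ (b, λ_1 - a) = (-1, 10.099); multiply by -1 so the first entry is positive: u = (1, -10.099).
  ||u|| = √((1)² + (-10.099)²) = √(102.9902) ≈ 10.1484,
  v_1 = u/||u|| ≈ (0.0985, -0.9951) (||v_1|| = 1).

λ_1 = 12.099,  λ_2 = 1.901;  v_1 ≈ (0.0985, -0.9951)


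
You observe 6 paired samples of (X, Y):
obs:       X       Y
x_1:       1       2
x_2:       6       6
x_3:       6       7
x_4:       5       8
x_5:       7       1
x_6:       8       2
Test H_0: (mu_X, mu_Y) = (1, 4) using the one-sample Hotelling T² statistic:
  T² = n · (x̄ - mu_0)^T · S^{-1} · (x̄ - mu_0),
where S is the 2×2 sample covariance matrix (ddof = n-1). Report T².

Step 1 — sample mean vector:
  mean(X) = (1 + 6 + 6 + 5 + 7 + 8) / 6 = 33/6 = 5.5
  mean(Y) = (2 + 6 + 7 + 8 + 1 + 2) / 6 = 26/6 = 4.3333
  x̄ = (5.5, 4.3333),  deviation x̄ - mu_0 = (5.5, 4.3333) - (1, 4) = (4.5, 0.3333).

Step 2 — sample covariance matrix, S[i,j] = (1/(n-1)) · Σ_k (x_{k,i} - mean_i) · (x_{k,j} - mean_j), divisor n-1 = 5:
  S[X,X] = ((-4.5)·(-4.5) + (0.5)·(0.5) + (0.5)·(0.5) + (-0.5)·(-0.5) + (1.5)·(1.5) + (2.5)·(2.5)) / 5 = 29.5/5 = 5.9
  S[X,Y] = ((-4.5)·(-2.3333) + (0.5)·(1.6667) + (0.5)·(2.6667) + (-0.5)·(3.6667) + (1.5)·(-3.3333) + (2.5)·(-2.3333)) / 5 = 0/5 = 0
  S[Y,Y] = ((-2.3333)·(-2.3333) + (1.6667)·(1.6667) + (2.6667)·(2.6667) + (3.6667)·(3.6667) + (-3.3333)·(-3.3333) + (-2.3333)·(-2.3333)) / 5 = 45.3333/5 = 9.0667
  S = [[5.9, 0],
 [0, 9.0667]].

Step 3 — invert S. det(S) = 5.9·9.0667 - (0)² = 53.4933.
  S^{-1} = (1/det) · [[d, -b], [-b, a]] = [[0.1695, 0],
 [0, 0.1103]].

Step 4 — quadratic form (x̄ - mu_0)^T · S^{-1} · (x̄ - mu_0):
  S^{-1} · (x̄ - mu_0) = (0.7627, 0.0368),
  (x̄ - mu_0)^T · [...] = (4.5)·(0.7627) + (0.3333)·(0.0368) = 3.4445.

Step 5 — scale by n: T² = 6 · 3.4445 = 20.6667.

T² ≈ 20.6667


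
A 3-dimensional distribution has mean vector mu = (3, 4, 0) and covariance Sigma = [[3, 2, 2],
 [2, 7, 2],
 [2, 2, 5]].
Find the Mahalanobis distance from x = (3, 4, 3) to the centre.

Step 1 — centre the observation: (x - mu) = (0, 0, 3).

Step 2 — invert Sigma (cofactor / det for 3×3, or solve directly):
  Sigma^{-1} = [[0.5082, -0.0984, -0.1639],
 [-0.0984, 0.1803, -0.0328],
 [-0.1639, -0.0328, 0.2787]].

Step 3 — form the quadratic (x - mu)^T · Sigma^{-1} · (x - mu):
  Sigma^{-1} · (x - mu) = (-0.4918, -0.0984, 0.8361).
  (x - mu)^T · [Sigma^{-1} · (x - mu)] = (0)·(-0.4918) + (0)·(-0.0984) + (3)·(0.8361) = 2.5082.

Step 4 — take square root: d = √(2.5082) ≈ 1.5837.

d(x, mu) = √(2.5082) ≈ 1.5837


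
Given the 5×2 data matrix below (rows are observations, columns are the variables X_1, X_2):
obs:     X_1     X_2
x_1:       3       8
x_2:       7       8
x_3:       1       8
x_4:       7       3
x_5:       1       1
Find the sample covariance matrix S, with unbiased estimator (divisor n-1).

Step 1 — column means:
  mean(X_1) = (3 + 7 + 1 + 7 + 1) / 5 = 19/5 = 3.8
  mean(X_2) = (8 + 8 + 8 + 3 + 1) / 5 = 28/5 = 5.6

Step 2 — sample covariance S[i,j] = (1/(n-1)) · Σ_k (x_{k,i} - mean_i) · (x_{k,j} - mean_j), with n-1 = 4.
  S[X_1,X_1] = ((-0.8)·(-0.8) + (3.2)·(3.2) + (-2.8)·(-2.8) + (3.2)·(3.2) + (-2.8)·(-2.8)) / 4 = 36.8/4 = 9.2
  S[X_1,X_2] = ((-0.8)·(2.4) + (3.2)·(2.4) + (-2.8)·(2.4) + (3.2)·(-2.6) + (-2.8)·(-4.6)) / 4 = 3.6/4 = 0.9
  S[X_2,X_2] = ((2.4)·(2.4) + (2.4)·(2.4) + (2.4)·(2.4) + (-2.6)·(-2.6) + (-4.6)·(-4.6)) / 4 = 45.2/4 = 11.3

S is symmetric (S[j,i] = S[i,j]). Assembling:

S = [[9.2, 0.9],
 [0.9, 11.3]]


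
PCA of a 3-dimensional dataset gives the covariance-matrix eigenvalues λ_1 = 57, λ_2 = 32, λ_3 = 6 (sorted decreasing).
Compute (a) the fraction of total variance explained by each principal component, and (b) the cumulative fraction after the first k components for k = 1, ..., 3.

Step 1 — total variance = trace(Sigma) = Σ λ_i = 57 + 32 + 6 = 95.

Step 2 — fraction explained by component i = λ_i / Σ λ:
  PC1: 57/95 = 0.6
  PC2: 32/95 = 0.3368
  PC3: 6/95 = 0.0632

Step 3 — cumulative fraction after k components = (λ_1 + ... + λ_k) / Σ λ:
  k = 1: 57/95 = 0.6
  k = 2: (57 + 32)/95 = 89/95 = 0.9368
  k = 3: (57 + 32 + 6)/95 = 95/95 = 1

Summary (fraction, with percent):

explained: PC1 0.6 (60%), PC2 0.3368 (33.68%), PC3 0.0632 (6.32%);  cumulative: 0.6, 0.9368, 1


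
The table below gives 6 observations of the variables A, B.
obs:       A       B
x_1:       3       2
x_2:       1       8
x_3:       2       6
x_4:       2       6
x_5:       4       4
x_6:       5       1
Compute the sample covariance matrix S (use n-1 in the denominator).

Step 1 — column means:
  mean(A) = (3 + 1 + 2 + 2 + 4 + 5) / 6 = 17/6 = 2.8333
  mean(B) = (2 + 8 + 6 + 6 + 4 + 1) / 6 = 27/6 = 4.5

Step 2 — sample covariance S[i,j] = (1/(n-1)) · Σ_k (x_{k,i} - mean_i) · (x_{k,j} - mean_j), with n-1 = 5.
  S[A,A] = ((0.1667)·(0.1667) + (-1.8333)·(-1.8333) + (-0.8333)·(-0.8333) + (-0.8333)·(-0.8333) + (1.1667)·(1.1667) + (2.1667)·(2.1667)) / 5 = 10.8333/5 = 2.1667
  S[A,B] = ((0.1667)·(-2.5) + (-1.8333)·(3.5) + (-0.8333)·(1.5) + (-0.8333)·(1.5) + (1.1667)·(-0.5) + (2.1667)·(-3.5)) / 5 = -17.5/5 = -3.5
  S[B,B] = ((-2.5)·(-2.5) + (3.5)·(3.5) + (1.5)·(1.5) + (1.5)·(1.5) + (-0.5)·(-0.5) + (-3.5)·(-3.5)) / 5 = 35.5/5 = 7.1

S is symmetric (S[j,i] = S[i,j]). Assembling:

S = [[2.1667, -3.5],
 [-3.5, 7.1]]


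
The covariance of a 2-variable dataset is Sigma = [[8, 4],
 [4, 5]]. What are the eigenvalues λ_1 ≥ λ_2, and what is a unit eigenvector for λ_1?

Step 1 — characteristic polynomial of 2×2 Sigma:
  det(Sigma - λI) = λ² - trace · λ + det = 0.
  trace = 8 + 5 = 13, det = 8·5 - (4)² = 24.
Step 2 — discriminant:
  Δ = trace² - 4·det = 169 - 96 = 73.
Step 3 — eigenvalues:
  λ = (trace ± √Δ)/2 = (13 ± 8.544)/2,
  λ_1 = 10.772,  λ_2 = 2.228.

Step 4 — unit eigenvector for λ_1: solve (Sigma - λ_1 I)v = 0. First row:
  (8 - 10.772)·v_x + (4)·v_y = 0, i.e. (-2.772)·v_x + (4)·v_y = 0,
  so v ∝ (b, λ_1 - a) = (4, 2.772) = u.
  ||u|| = √((4)² + (2.772)²) = √(23.684) ≈ 4.8666,
  v_1 = u/||u|| ≈ (0.8219, 0.5696) (||v_1|| = 1).

λ_1 = 10.772,  λ_2 = 2.228;  v_1 ≈ (0.8219, 0.5696)


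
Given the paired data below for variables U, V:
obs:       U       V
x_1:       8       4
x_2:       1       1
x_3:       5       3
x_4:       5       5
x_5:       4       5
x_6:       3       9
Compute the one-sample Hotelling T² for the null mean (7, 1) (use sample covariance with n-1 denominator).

Step 1 — sample mean vector:
  mean(U) = (8 + 1 + 5 + 5 + 4 + 3) / 6 = 26/6 = 4.3333
  mean(V) = (4 + 1 + 3 + 5 + 5 + 9) / 6 = 27/6 = 4.5
  x̄ = (4.3333, 4.5),  deviation x̄ - mu_0 = (4.3333, 4.5) - (7, 1) = (-2.6667, 3.5).

Step 2 — sample covariance matrix, S[i,j] = (1/(n-1)) · Σ_k (x_{k,i} - mean_i) · (x_{k,j} - mean_j), divisor n-1 = 5:
  S[U,U] = ((3.6667)·(3.6667) + (-3.3333)·(-3.3333) + (0.6667)·(0.6667) + (0.6667)·(0.6667) + (-0.3333)·(-0.3333) + (-1.3333)·(-1.3333)) / 5 = 27.3333/5 = 5.4667
  S[U,V] = ((3.6667)·(-0.5) + (-3.3333)·(-3.5) + (0.6667)·(-1.5) + (0.6667)·(0.5) + (-0.3333)·(0.5) + (-1.3333)·(4.5)) / 5 = 3/5 = 0.6
  S[V,V] = ((-0.5)·(-0.5) + (-3.5)·(-3.5) + (-1.5)·(-1.5) + (0.5)·(0.5) + (0.5)·(0.5) + (4.5)·(4.5)) / 5 = 35.5/5 = 7.1
  S = [[5.4667, 0.6],
 [0.6, 7.1]].

Step 3 — invert S. det(S) = 5.4667·7.1 - (0.6)² = 38.4533.
  S^{-1} = (1/det) · [[d, -b], [-b, a]] = [[0.1846, -0.0156],
 [-0.0156, 0.1422]].

Step 4 — quadratic form (x̄ - mu_0)^T · S^{-1} · (x̄ - mu_0):
  S^{-1} · (x̄ - mu_0) = (-0.547, 0.5392),
  (x̄ - mu_0)^T · [...] = (-2.6667)·(-0.547) + (3.5)·(0.5392) = 3.3458.

Step 5 — scale by n: T² = 6 · 3.3458 = 20.0745.

T² ≈ 20.0745


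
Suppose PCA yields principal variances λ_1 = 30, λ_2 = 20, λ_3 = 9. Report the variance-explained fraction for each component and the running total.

Step 1 — total variance = trace(Sigma) = Σ λ_i = 30 + 20 + 9 = 59.

Step 2 — fraction explained by component i = λ_i / Σ λ:
  PC1: 30/59 = 0.5085
  PC2: 20/59 = 0.339
  PC3: 9/59 = 0.1525

Step 3 — cumulative fraction after k components = (λ_1 + ... + λ_k) / Σ λ:
  k = 1: 30/59 = 0.5085
  k = 2: (30 + 20)/59 = 50/59 = 0.8475
  k = 3: (30 + 20 + 9)/59 = 59/59 = 1

Summary (fraction, with percent):

explained: PC1 0.5085 (50.85%), PC2 0.339 (33.9%), PC3 0.1525 (15.25%);  cumulative: 0.5085, 0.8475, 1


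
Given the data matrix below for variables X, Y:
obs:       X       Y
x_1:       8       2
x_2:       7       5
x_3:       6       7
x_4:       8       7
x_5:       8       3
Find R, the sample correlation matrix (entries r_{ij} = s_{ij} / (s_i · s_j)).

Step 1 — column means:
  mean(X) = (8 + 7 + 6 + 8 + 8) / 5 = 37/5 = 7.4
  mean(Y) = (2 + 5 + 7 + 7 + 3) / 5 = 24/5 = 4.8

Step 2 — sample variances and covariances s[i,j] = (1/(n-1)) · Σ_k (x_{k,i} - mean_i) · (x_{k,j} - mean_j), with n-1 = 4:
  s[X,X] = ((0.6)·(0.6) + (-0.4)·(-0.4) + (-1.4)·(-1.4) + (0.6)·(0.6) + (0.6)·(0.6)) / 4 = 3.2/4 = 0.8
  s[X,Y] = ((0.6)·(-2.8) + (-0.4)·(0.2) + (-1.4)·(2.2) + (0.6)·(2.2) + (0.6)·(-1.8)) / 4 = -4.6/4 = -1.15
  s[Y,Y] = ((-2.8)·(-2.8) + (0.2)·(0.2) + (2.2)·(2.2) + (2.2)·(2.2) + (-1.8)·(-1.8)) / 4 = 20.8/4 = 5.2
  Sample standard deviations s_i = √(s[i,i]):
  s(X) = √(0.8) = 0.8944
  s(Y) = √(5.2) = 2.2804

Step 3 — r_{ij} = s_{ij} / (s_i · s_j):
  r[X,X] = 1 (diagonal).
  r[X,Y] = -1.15 / (0.8944 · 2.2804) = -1.15 / 2.0396 = -0.5638
  r[Y,Y] = 1 (diagonal).

R is symmetric with unit diagonal. Assembling:

R = [[1, -0.5638],
 [-0.5638, 1]]


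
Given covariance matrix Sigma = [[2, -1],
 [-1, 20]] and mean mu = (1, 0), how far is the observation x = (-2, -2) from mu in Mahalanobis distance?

Step 1 — centre the observation: (x - mu) = (-3, -2).

Step 2 — invert Sigma. det(Sigma) = 2·20 - (-1)² = 39.
  Sigma^{-1} = (1/det) · [[d, -b], [-b, a]] = [[0.5128, 0.0256],
 [0.0256, 0.0513]].

Step 3 — form the quadratic (x - mu)^T · Sigma^{-1} · (x - mu):
  Sigma^{-1} · (x - mu) = (-1.5897, -0.1795).
  (x - mu)^T · [Sigma^{-1} · (x - mu)] = (-3)·(-1.5897) + (-2)·(-0.1795) = 5.1282.

Step 4 — take square root: d = √(5.1282) ≈ 2.2646.

d(x, mu) = √(5.1282) ≈ 2.2646


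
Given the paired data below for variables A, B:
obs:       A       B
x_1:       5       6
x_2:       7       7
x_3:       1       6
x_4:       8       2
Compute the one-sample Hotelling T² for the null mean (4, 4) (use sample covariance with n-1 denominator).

Step 1 — sample mean vector:
  mean(A) = (5 + 7 + 1 + 8) / 4 = 21/4 = 5.25
  mean(B) = (6 + 7 + 6 + 2) / 4 = 21/4 = 5.25
  x̄ = (5.25, 5.25),  deviation x̄ - mu_0 = (5.25, 5.25) - (4, 4) = (1.25, 1.25).

Step 2 — sample covariance matrix, S[i,j] = (1/(n-1)) · Σ_k (x_{k,i} - mean_i) · (x_{k,j} - mean_j), divisor n-1 = 3:
  S[A,A] = ((-0.25)·(-0.25) + (1.75)·(1.75) + (-4.25)·(-4.25) + (2.75)·(2.75)) / 3 = 28.75/3 = 9.5833
  S[A,B] = ((-0.25)·(0.75) + (1.75)·(1.75) + (-4.25)·(0.75) + (2.75)·(-3.25)) / 3 = -9.25/3 = -3.0833
  S[B,B] = ((0.75)·(0.75) + (1.75)·(1.75) + (0.75)·(0.75) + (-3.25)·(-3.25)) / 3 = 14.75/3 = 4.9167
  S = [[9.5833, -3.0833],
 [-3.0833, 4.9167]].

Step 3 — invert S. det(S) = 9.5833·4.9167 - (-3.0833)² = 37.6111.
  S^{-1} = (1/det) · [[d, -b], [-b, a]] = [[0.1307, 0.082],
 [0.082, 0.2548]].

Step 4 — quadratic form (x̄ - mu_0)^T · S^{-1} · (x̄ - mu_0):
  S^{-1} · (x̄ - mu_0) = (0.2659, 0.421),
  (x̄ - mu_0)^T · [...] = (1.25)·(0.2659) + (1.25)·(0.421) = 0.8586.

Step 5 — scale by n: T² = 4 · 0.8586 = 3.4343.

T² ≈ 3.4343


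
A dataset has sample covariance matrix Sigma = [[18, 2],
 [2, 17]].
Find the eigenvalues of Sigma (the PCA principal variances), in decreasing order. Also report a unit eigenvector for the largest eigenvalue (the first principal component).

Step 1 — characteristic polynomial of 2×2 Sigma:
  det(Sigma - λI) = λ² - trace · λ + det = 0.
  trace = 18 + 17 = 35, det = 18·17 - (2)² = 302.
Step 2 — discriminant:
  Δ = trace² - 4·det = 1225 - 1208 = 17.
Step 3 — eigenvalues:
  λ = (trace ± √Δ)/2 = (35 ± 4.1231)/2,
  λ_1 = 19.5616,  λ_2 = 15.4384.

Step 4 — unit eigenvector for λ_1: solve (Sigma - λ_1 I)v = 0. First row:
  (18 - 19.5616)·v_x + (2)·v_y = 0, i.e. (-1.5616)·v_x + (2)·v_y = 0,
  so v ∝ (b, λ_1 - a) = (2, 1.5616) = u.
  ||u|| = √((2)² + (1.5616)²) = √(6.4384) ≈ 2.5374,
  v_1 = u/||u|| ≈ (0.7882, 0.6154) (||v_1|| = 1).

λ_1 = 19.5616,  λ_2 = 15.4384;  v_1 ≈ (0.7882, 0.6154)


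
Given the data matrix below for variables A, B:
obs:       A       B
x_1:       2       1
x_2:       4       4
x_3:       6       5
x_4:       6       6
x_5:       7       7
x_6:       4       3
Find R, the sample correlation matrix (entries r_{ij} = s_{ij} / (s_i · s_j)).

Step 1 — column means:
  mean(A) = (2 + 4 + 6 + 6 + 7 + 4) / 6 = 29/6 = 4.8333
  mean(B) = (1 + 4 + 5 + 6 + 7 + 3) / 6 = 26/6 = 4.3333

Step 2 — sample variances and covariances s[i,j] = (1/(n-1)) · Σ_k (x_{k,i} - mean_i) · (x_{k,j} - mean_j), with n-1 = 5:
  s[A,A] = ((-2.8333)·(-2.8333) + (-0.8333)·(-0.8333) + (1.1667)·(1.1667) + (1.1667)·(1.1667) + (2.1667)·(2.1667) + (-0.8333)·(-0.8333)) / 5 = 16.8333/5 = 3.3667
  s[A,B] = ((-2.8333)·(-3.3333) + (-0.8333)·(-0.3333) + (1.1667)·(0.6667) + (1.1667)·(1.6667) + (2.1667)·(2.6667) + (-0.8333)·(-1.3333)) / 5 = 19.3333/5 = 3.8667
  s[B,B] = ((-3.3333)·(-3.3333) + (-0.3333)·(-0.3333) + (0.6667)·(0.6667) + (1.6667)·(1.6667) + (2.6667)·(2.6667) + (-1.3333)·(-1.3333)) / 5 = 23.3333/5 = 4.6667
  Sample standard deviations s_i = √(s[i,i]):
  s(A) = √(3.3667) = 1.8348
  s(B) = √(4.6667) = 2.1602

Step 3 — r_{ij} = s_{ij} / (s_i · s_j):
  r[A,A] = 1 (diagonal).
  r[A,B] = 3.8667 / (1.8348 · 2.1602) = 3.8667 / 3.9637 = 0.9755
  r[B,B] = 1 (diagonal).

R is symmetric with unit diagonal. Assembling:

R = [[1, 0.9755],
 [0.9755, 1]]
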